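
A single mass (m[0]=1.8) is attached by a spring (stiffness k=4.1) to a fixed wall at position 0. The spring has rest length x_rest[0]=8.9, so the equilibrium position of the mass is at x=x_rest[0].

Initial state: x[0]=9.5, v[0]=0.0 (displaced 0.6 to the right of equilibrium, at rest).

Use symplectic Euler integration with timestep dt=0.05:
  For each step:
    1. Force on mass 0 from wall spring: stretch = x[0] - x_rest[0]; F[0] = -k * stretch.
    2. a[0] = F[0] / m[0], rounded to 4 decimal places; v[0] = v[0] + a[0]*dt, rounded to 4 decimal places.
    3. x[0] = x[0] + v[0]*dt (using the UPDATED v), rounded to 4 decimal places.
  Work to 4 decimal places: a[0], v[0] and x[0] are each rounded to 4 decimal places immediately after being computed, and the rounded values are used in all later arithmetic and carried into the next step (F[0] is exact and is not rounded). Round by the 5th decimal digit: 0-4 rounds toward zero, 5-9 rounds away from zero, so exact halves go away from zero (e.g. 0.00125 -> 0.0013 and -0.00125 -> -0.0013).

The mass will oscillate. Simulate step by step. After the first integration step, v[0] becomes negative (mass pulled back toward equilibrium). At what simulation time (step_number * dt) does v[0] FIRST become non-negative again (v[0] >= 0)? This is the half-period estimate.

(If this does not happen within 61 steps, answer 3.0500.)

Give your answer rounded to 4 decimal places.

Answer: 2.1000

Derivation:
Step 0: x=[9.5000] v=[0.0000]
Step 1: x=[9.4966] v=[-0.0683]
Step 2: x=[9.4898] v=[-0.1362]
Step 3: x=[9.4796] v=[-0.2034]
Step 4: x=[9.4661] v=[-0.2694]
Step 5: x=[9.4494] v=[-0.3339]
Step 6: x=[9.4296] v=[-0.3965]
Step 7: x=[9.4068] v=[-0.4568]
Step 8: x=[9.3811] v=[-0.5145]
Step 9: x=[9.3526] v=[-0.5693]
Step 10: x=[9.3216] v=[-0.6208]
Step 11: x=[9.2882] v=[-0.6688]
Step 12: x=[9.2526] v=[-0.7130]
Step 13: x=[9.2149] v=[-0.7532]
Step 14: x=[9.1754] v=[-0.7891]
Step 15: x=[9.1344] v=[-0.8205]
Step 16: x=[9.0920] v=[-0.8472]
Step 17: x=[9.0485] v=[-0.8691]
Step 18: x=[9.0042] v=[-0.8860]
Step 19: x=[8.9593] v=[-0.8979]
Step 20: x=[8.9141] v=[-0.9047]
Step 21: x=[8.8688] v=[-0.9063]
Step 22: x=[8.8237] v=[-0.9027]
Step 23: x=[8.7790] v=[-0.8940]
Step 24: x=[8.7350] v=[-0.8802]
Step 25: x=[8.6919] v=[-0.8614]
Step 26: x=[8.6500] v=[-0.8377]
Step 27: x=[8.6095] v=[-0.8092]
Step 28: x=[8.5707] v=[-0.7761]
Step 29: x=[8.5338] v=[-0.7386]
Step 30: x=[8.4990] v=[-0.6969]
Step 31: x=[8.4664] v=[-0.6512]
Step 32: x=[8.4363] v=[-0.6018]
Step 33: x=[8.4089] v=[-0.5490]
Step 34: x=[8.3842] v=[-0.4931]
Step 35: x=[8.3625] v=[-0.4344]
Step 36: x=[8.3438] v=[-0.3732]
Step 37: x=[8.3283] v=[-0.3099]
Step 38: x=[8.3161] v=[-0.2448]
Step 39: x=[8.3072] v=[-0.1783]
Step 40: x=[8.3017] v=[-0.1108]
Step 41: x=[8.2996] v=[-0.0427]
Step 42: x=[8.3009] v=[0.0257]
First v>=0 after going negative at step 42, time=2.1000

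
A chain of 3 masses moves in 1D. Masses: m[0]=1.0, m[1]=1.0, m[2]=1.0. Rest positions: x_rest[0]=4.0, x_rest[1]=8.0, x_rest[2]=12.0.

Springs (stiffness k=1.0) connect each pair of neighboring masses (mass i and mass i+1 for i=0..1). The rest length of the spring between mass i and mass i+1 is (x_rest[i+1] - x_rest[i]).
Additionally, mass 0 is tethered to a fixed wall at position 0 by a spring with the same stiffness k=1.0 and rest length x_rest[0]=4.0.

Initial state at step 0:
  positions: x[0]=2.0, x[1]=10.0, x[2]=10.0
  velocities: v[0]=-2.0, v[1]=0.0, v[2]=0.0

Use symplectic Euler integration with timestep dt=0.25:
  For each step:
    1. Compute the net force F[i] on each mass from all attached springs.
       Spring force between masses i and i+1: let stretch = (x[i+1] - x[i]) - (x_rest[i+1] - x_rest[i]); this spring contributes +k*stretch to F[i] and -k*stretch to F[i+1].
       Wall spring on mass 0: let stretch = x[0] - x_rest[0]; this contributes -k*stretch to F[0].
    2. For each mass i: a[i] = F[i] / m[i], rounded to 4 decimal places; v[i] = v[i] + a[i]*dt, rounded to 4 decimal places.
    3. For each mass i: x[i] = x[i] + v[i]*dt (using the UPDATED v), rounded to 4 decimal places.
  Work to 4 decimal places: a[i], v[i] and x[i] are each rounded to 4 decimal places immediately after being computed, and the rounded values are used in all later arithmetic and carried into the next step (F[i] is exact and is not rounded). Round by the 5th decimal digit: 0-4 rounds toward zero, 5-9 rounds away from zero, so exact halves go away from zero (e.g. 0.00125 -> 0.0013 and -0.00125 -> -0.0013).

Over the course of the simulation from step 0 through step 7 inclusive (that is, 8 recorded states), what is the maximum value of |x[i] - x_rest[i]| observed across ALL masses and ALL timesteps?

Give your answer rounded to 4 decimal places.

Answer: 3.8302

Derivation:
Step 0: x=[2.0000 10.0000 10.0000] v=[-2.0000 0.0000 0.0000]
Step 1: x=[1.8750 9.5000 10.2500] v=[-0.5000 -2.0000 1.0000]
Step 2: x=[2.1094 8.5703 10.7031] v=[0.9375 -3.7188 1.8125]
Step 3: x=[2.6158 7.3701 11.2729] v=[2.0254 -4.8008 2.2793]
Step 4: x=[3.2558 6.1167 11.8488] v=[2.5600 -5.0137 2.3036]
Step 5: x=[3.8711 5.0427 12.3165] v=[2.4613 -4.2959 1.8706]
Step 6: x=[4.3177 4.3501 12.5796] v=[1.7864 -2.7704 1.0522]
Step 7: x=[4.4965 4.1698 12.5783] v=[0.7151 -0.7211 -0.0052]
Max displacement = 3.8302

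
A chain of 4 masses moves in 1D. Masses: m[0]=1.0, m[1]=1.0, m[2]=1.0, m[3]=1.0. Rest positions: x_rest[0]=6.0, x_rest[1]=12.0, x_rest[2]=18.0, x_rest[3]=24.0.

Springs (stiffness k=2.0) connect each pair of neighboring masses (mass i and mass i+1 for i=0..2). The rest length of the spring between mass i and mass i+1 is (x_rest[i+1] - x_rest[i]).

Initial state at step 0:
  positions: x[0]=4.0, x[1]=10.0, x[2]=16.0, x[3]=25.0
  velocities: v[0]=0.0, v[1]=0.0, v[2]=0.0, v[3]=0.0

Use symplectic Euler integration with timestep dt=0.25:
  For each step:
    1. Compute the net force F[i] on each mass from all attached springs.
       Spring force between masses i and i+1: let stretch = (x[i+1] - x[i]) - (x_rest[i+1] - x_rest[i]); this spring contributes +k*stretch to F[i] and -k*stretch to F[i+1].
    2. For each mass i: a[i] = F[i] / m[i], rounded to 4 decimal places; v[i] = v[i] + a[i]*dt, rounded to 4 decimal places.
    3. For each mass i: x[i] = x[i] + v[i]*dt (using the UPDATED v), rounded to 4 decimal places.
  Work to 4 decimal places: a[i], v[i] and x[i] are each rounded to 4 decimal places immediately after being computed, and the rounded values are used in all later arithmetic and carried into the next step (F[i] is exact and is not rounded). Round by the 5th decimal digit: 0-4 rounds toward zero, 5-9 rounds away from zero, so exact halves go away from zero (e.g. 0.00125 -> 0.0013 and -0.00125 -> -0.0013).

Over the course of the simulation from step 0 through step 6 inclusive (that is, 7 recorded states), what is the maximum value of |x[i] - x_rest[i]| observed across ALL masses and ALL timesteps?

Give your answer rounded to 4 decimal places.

Answer: 2.3527

Derivation:
Step 0: x=[4.0000 10.0000 16.0000 25.0000] v=[0.0000 0.0000 0.0000 0.0000]
Step 1: x=[4.0000 10.0000 16.3750 24.6250] v=[0.0000 0.0000 1.5000 -1.5000]
Step 2: x=[4.0000 10.0469 16.9844 23.9688] v=[0.0000 0.1875 2.4375 -2.6250]
Step 3: x=[4.0059 10.2051 17.5997 23.1895] v=[0.0235 0.6328 2.4610 -3.1172]
Step 4: x=[4.0367 10.5127 17.9894 22.4615] v=[0.1231 1.2305 1.5586 -2.9121]
Step 5: x=[4.1270 10.9454 18.0035 21.9245] v=[0.3611 1.7309 0.0563 -2.1482]
Step 6: x=[4.3196 11.4081 17.6254 21.6473] v=[0.7703 1.8508 -1.5123 -1.1087]
Max displacement = 2.3527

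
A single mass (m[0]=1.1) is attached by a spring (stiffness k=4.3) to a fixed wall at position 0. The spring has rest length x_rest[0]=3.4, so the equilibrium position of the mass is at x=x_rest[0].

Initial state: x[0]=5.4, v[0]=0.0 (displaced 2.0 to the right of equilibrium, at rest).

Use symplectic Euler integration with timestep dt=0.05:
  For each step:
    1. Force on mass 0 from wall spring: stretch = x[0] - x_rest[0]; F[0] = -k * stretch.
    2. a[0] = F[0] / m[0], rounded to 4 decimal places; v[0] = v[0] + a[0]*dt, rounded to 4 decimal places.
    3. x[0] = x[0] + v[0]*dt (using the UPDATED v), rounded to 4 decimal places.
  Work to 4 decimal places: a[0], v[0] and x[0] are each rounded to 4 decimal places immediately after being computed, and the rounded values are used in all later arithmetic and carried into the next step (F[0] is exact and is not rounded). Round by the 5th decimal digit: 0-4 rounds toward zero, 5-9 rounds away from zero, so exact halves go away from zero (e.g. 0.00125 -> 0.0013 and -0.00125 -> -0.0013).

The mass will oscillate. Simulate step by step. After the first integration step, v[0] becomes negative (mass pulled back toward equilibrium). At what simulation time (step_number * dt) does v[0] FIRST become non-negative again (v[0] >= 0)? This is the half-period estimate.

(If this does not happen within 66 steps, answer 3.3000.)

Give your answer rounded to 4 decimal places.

Answer: 1.6000

Derivation:
Step 0: x=[5.4000] v=[0.0000]
Step 1: x=[5.3805] v=[-0.3909]
Step 2: x=[5.3416] v=[-0.7780]
Step 3: x=[5.2837] v=[-1.1575]
Step 4: x=[5.2074] v=[-1.5257]
Step 5: x=[5.1135] v=[-1.8790]
Step 6: x=[5.0028] v=[-2.2139]
Step 7: x=[4.8764] v=[-2.5272]
Step 8: x=[4.7356] v=[-2.8158]
Step 9: x=[4.5818] v=[-3.0769]
Step 10: x=[4.4164] v=[-3.3079]
Step 11: x=[4.2411] v=[-3.5066]
Step 12: x=[4.0576] v=[-3.6710]
Step 13: x=[3.8676] v=[-3.7995]
Step 14: x=[3.6731] v=[-3.8909]
Step 15: x=[3.4759] v=[-3.9443]
Step 16: x=[3.2779] v=[-3.9591]
Step 17: x=[3.0811] v=[-3.9352]
Step 18: x=[2.8875] v=[-3.8729]
Step 19: x=[2.6989] v=[-3.7727]
Step 20: x=[2.5171] v=[-3.6357]
Step 21: x=[2.3439] v=[-3.4631]
Step 22: x=[2.1811] v=[-3.2567]
Step 23: x=[2.0302] v=[-3.0185]
Step 24: x=[1.8927] v=[-2.7508]
Step 25: x=[1.7699] v=[-2.4562]
Step 26: x=[1.6630] v=[-2.1376]
Step 27: x=[1.5731] v=[-1.7981]
Step 28: x=[1.5011] v=[-1.4410]
Step 29: x=[1.4476] v=[-1.0699]
Step 30: x=[1.4132] v=[-0.6883]
Step 31: x=[1.3982] v=[-0.3000]
Step 32: x=[1.4028] v=[0.0913]
First v>=0 after going negative at step 32, time=1.6000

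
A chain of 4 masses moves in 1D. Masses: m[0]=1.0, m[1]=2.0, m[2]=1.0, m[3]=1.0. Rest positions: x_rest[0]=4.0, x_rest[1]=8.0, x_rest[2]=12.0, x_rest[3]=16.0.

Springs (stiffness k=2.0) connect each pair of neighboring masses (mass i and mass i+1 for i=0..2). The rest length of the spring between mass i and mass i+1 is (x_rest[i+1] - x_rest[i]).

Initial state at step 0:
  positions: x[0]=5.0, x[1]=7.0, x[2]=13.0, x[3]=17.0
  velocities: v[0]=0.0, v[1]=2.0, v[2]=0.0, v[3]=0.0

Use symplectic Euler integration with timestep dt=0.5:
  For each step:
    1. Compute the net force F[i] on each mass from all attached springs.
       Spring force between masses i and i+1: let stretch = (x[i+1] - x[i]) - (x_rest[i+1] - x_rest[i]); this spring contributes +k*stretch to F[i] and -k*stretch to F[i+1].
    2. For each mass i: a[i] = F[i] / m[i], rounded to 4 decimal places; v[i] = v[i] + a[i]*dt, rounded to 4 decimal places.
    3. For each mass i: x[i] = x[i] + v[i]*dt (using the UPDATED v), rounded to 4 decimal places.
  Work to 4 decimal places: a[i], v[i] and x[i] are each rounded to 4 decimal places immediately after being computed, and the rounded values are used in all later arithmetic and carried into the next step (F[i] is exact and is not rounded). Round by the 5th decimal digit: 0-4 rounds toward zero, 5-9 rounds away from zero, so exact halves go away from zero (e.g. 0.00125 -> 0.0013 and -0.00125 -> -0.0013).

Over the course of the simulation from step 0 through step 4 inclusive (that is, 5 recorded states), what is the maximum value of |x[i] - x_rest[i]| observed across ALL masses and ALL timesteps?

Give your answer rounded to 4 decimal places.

Step 0: x=[5.0000 7.0000 13.0000 17.0000] v=[0.0000 2.0000 0.0000 0.0000]
Step 1: x=[4.0000 9.0000 12.0000 17.0000] v=[-2.0000 4.0000 -2.0000 0.0000]
Step 2: x=[3.5000 10.5000 12.0000 16.5000] v=[-1.0000 3.0000 0.0000 -1.0000]
Step 3: x=[4.5000 10.6250 13.5000 15.7500] v=[2.0000 0.2500 3.0000 -1.5000]
Step 4: x=[6.5625 9.9375 14.6875 15.8750] v=[4.1250 -1.3750 2.3750 0.2500]
Max displacement = 2.6875

Answer: 2.6875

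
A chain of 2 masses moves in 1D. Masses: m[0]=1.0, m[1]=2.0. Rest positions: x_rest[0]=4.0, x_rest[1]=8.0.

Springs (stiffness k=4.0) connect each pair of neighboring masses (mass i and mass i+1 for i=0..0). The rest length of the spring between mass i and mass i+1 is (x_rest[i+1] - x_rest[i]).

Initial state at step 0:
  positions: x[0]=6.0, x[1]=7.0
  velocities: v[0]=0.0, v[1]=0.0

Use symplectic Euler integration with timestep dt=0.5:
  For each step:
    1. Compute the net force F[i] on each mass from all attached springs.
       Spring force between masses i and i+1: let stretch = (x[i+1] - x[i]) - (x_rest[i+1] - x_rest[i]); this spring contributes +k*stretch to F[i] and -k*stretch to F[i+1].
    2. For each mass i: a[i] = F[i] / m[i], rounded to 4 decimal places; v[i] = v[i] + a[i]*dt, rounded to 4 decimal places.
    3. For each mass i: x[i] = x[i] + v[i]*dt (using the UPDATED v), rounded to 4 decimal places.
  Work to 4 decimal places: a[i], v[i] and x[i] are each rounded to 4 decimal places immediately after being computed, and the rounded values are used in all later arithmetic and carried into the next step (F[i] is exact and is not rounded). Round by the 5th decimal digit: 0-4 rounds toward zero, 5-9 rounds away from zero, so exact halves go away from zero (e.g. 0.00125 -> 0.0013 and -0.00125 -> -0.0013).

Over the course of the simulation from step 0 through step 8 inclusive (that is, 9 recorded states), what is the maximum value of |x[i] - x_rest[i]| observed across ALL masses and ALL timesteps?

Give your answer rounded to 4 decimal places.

Step 0: x=[6.0000 7.0000] v=[0.0000 0.0000]
Step 1: x=[3.0000 8.5000] v=[-6.0000 3.0000]
Step 2: x=[1.5000 9.2500] v=[-3.0000 1.5000]
Step 3: x=[3.7500 8.1250] v=[4.5000 -2.2500]
Step 4: x=[6.3750 6.8125] v=[5.2500 -2.6250]
Step 5: x=[5.4375 7.2813] v=[-1.8750 0.9375]
Step 6: x=[2.3438 8.8282] v=[-6.1874 3.0937]
Step 7: x=[1.7345 9.1329] v=[-1.2186 0.6093]
Step 8: x=[4.5236 7.7384] v=[5.5782 -2.7891]
Max displacement = 2.5000

Answer: 2.5000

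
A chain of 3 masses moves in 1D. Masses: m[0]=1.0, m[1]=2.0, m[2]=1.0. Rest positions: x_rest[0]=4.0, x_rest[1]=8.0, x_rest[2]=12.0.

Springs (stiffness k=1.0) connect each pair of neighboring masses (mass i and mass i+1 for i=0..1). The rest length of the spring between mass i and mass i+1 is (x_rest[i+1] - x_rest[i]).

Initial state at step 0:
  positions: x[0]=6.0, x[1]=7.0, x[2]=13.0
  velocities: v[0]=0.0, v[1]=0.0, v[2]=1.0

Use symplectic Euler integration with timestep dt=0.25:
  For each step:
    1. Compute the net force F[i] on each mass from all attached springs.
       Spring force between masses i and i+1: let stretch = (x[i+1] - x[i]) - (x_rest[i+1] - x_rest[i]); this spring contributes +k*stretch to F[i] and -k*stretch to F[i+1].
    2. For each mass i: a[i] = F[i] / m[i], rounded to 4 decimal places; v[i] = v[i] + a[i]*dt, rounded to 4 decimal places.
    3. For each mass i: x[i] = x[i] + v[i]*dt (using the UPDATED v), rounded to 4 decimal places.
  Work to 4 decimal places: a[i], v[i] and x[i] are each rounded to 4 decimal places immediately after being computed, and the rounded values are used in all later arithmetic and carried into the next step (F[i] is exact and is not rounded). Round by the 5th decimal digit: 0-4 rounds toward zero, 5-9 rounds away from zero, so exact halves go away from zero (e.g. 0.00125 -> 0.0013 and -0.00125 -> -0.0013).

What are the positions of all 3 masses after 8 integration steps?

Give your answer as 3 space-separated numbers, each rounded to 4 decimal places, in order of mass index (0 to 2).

Step 0: x=[6.0000 7.0000 13.0000] v=[0.0000 0.0000 1.0000]
Step 1: x=[5.8125 7.1563 13.1250] v=[-0.7500 0.6250 0.5000]
Step 2: x=[5.4590 7.4571 13.1270] v=[-1.4141 1.2031 0.0078]
Step 3: x=[4.9804 7.8726 13.0246] v=[-1.9146 1.6621 -0.4097]
Step 4: x=[4.4325 8.3588 12.8502] v=[-2.1916 1.9446 -0.6977]
Step 5: x=[3.8800 8.8626 12.6451] v=[-2.2100 2.0153 -0.8206]
Step 6: x=[3.3889 9.3289 12.4536] v=[-1.9644 1.8653 -0.7662]
Step 7: x=[3.0191 9.7073 12.3168] v=[-1.4794 1.5134 -0.5474]
Step 8: x=[2.8173 9.9582 12.2669] v=[-0.8074 1.0036 -0.1998]

Answer: 2.8173 9.9582 12.2669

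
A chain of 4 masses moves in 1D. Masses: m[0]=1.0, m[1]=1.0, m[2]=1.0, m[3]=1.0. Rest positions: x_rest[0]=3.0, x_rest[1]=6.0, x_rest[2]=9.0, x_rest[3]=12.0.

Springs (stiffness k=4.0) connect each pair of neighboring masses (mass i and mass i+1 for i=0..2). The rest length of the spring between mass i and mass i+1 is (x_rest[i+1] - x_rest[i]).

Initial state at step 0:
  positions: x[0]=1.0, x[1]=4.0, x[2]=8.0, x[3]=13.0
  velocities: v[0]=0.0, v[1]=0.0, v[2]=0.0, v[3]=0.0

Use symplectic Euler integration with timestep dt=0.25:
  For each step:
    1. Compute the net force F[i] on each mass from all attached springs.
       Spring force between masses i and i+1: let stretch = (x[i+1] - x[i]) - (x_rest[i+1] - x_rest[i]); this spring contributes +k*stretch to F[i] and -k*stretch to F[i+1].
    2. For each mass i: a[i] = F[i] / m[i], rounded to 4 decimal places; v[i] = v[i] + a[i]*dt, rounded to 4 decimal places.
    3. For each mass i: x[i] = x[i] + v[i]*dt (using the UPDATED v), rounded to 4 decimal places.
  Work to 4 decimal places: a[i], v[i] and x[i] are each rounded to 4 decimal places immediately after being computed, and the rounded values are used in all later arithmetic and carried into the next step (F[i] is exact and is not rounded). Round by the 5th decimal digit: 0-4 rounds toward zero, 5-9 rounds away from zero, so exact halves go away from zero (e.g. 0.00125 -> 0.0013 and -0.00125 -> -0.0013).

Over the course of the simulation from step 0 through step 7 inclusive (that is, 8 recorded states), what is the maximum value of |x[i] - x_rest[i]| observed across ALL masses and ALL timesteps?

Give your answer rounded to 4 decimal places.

Step 0: x=[1.0000 4.0000 8.0000 13.0000] v=[0.0000 0.0000 0.0000 0.0000]
Step 1: x=[1.0000 4.2500 8.2500 12.5000] v=[0.0000 1.0000 1.0000 -2.0000]
Step 2: x=[1.0625 4.6875 8.5625 11.6875] v=[0.2500 1.7500 1.2500 -3.2500]
Step 3: x=[1.2813 5.1875 8.6875 10.8438] v=[0.8750 2.0000 0.5000 -3.3750]
Step 4: x=[1.7266 5.5860 8.4766 10.2110] v=[1.7812 1.5938 -0.8437 -2.5313]
Step 5: x=[2.3868 5.7423 7.9766 9.8946] v=[2.6406 0.6250 -1.9999 -1.2657]
Step 6: x=[3.1358 5.6183 7.3976 9.8487] v=[2.9961 -0.4962 -2.3162 -0.1837]
Step 7: x=[3.7555 5.3185 6.9865 9.9400] v=[2.4786 -1.1994 -1.6444 0.3652]
Max displacement = 2.1513

Answer: 2.1513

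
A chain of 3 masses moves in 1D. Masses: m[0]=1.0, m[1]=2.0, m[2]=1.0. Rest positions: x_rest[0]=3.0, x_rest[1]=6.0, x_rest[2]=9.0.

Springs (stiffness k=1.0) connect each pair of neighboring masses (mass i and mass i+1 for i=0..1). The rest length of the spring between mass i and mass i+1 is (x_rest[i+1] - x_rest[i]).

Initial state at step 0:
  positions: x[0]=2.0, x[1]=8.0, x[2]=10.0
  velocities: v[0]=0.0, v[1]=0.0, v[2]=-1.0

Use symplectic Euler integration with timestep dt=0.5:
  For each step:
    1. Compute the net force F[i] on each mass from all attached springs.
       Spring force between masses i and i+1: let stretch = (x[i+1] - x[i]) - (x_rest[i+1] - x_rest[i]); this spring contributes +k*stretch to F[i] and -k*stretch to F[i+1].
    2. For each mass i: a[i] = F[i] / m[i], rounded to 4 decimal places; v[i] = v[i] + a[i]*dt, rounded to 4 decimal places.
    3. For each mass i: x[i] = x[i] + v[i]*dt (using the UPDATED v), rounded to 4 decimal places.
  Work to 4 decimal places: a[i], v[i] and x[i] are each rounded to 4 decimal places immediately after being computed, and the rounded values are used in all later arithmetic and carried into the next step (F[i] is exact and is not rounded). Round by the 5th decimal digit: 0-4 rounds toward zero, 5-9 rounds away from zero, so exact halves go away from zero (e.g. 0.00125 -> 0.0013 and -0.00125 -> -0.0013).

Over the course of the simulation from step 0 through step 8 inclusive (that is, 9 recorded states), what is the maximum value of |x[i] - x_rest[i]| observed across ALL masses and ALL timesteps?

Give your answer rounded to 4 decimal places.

Answer: 2.6485

Derivation:
Step 0: x=[2.0000 8.0000 10.0000] v=[0.0000 0.0000 -1.0000]
Step 1: x=[2.7500 7.5000 9.7500] v=[1.5000 -1.0000 -0.5000]
Step 2: x=[3.9375 6.6875 9.6875] v=[2.3750 -1.6250 -0.1250]
Step 3: x=[5.0625 5.9063 9.6250] v=[2.2500 -1.5625 -0.1250]
Step 4: x=[5.6485 5.4844 9.3828] v=[1.1719 -0.8438 -0.4844]
Step 5: x=[5.4434 5.5704 8.9160] v=[-0.4102 0.1719 -0.9336]
Step 6: x=[4.5201 6.0587 8.3628] v=[-1.8467 0.9766 -1.1064]
Step 7: x=[3.2314 6.6427 7.9836] v=[-2.5774 1.1680 -0.7585]
Step 8: x=[2.0455 6.9679 8.0192] v=[-2.3718 0.6504 0.0711]
Max displacement = 2.6485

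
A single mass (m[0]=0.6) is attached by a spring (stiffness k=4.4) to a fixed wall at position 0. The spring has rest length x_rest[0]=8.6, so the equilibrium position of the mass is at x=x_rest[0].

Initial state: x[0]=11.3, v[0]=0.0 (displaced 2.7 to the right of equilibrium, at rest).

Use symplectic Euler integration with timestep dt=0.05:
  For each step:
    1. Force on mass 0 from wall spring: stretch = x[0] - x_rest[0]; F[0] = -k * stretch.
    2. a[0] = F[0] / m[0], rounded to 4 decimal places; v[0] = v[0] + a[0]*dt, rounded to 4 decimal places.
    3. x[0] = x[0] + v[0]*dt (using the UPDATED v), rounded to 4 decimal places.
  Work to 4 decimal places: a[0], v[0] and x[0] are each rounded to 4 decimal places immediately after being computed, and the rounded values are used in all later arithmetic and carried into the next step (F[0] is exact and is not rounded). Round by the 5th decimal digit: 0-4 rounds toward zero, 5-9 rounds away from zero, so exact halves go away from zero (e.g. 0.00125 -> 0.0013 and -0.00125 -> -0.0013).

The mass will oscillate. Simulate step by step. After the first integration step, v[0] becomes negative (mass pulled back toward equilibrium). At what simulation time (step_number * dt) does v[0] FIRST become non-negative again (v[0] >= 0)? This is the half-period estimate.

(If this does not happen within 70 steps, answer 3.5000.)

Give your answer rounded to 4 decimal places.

Step 0: x=[11.3000] v=[0.0000]
Step 1: x=[11.2505] v=[-0.9900]
Step 2: x=[11.1524] v=[-1.9619]
Step 3: x=[11.0075] v=[-2.8978]
Step 4: x=[10.8185] v=[-3.7806]
Step 5: x=[10.5888] v=[-4.5941]
Step 6: x=[10.3226] v=[-5.3233]
Step 7: x=[10.0249] v=[-5.9549]
Step 8: x=[9.7010] v=[-6.4774]
Step 9: x=[9.3569] v=[-6.8811]
Step 10: x=[8.9990] v=[-7.1586]
Step 11: x=[8.6338] v=[-7.3049]
Step 12: x=[8.2679] v=[-7.3173]
Step 13: x=[7.9081] v=[-7.1955]
Step 14: x=[7.5610] v=[-6.9418]
Step 15: x=[7.2330] v=[-6.5608]
Step 16: x=[6.9300] v=[-6.0596]
Step 17: x=[6.6576] v=[-5.4473]
Step 18: x=[6.4208] v=[-4.7351]
Step 19: x=[6.2240] v=[-3.9361]
Step 20: x=[6.0708] v=[-3.0649]
Step 21: x=[5.9639] v=[-2.1375]
Step 22: x=[5.9054] v=[-1.1709]
Step 23: x=[5.8963] v=[-0.1829]
Step 24: x=[5.9367] v=[0.8085]
First v>=0 after going negative at step 24, time=1.2000

Answer: 1.2000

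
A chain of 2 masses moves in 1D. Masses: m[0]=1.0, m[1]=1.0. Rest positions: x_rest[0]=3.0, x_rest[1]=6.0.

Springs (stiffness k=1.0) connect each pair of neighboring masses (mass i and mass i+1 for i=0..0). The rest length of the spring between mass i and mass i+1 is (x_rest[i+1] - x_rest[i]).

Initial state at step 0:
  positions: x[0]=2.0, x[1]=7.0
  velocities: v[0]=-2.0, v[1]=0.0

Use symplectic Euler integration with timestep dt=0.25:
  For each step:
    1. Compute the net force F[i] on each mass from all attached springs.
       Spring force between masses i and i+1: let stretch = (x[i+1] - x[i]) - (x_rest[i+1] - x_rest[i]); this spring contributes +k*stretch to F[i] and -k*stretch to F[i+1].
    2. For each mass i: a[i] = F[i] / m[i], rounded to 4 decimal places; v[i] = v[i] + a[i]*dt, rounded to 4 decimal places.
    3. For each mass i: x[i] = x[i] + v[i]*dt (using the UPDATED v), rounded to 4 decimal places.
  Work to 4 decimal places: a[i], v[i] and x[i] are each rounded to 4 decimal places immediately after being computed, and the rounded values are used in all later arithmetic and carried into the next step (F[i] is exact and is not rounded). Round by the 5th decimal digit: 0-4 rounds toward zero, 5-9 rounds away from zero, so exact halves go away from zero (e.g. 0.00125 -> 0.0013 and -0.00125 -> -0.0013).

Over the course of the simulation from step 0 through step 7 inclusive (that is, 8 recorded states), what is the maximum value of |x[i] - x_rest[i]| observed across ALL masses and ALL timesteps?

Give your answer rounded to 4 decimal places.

Step 0: x=[2.0000 7.0000] v=[-2.0000 0.0000]
Step 1: x=[1.6250 6.8750] v=[-1.5000 -0.5000]
Step 2: x=[1.3906 6.6094] v=[-0.9375 -1.0625]
Step 3: x=[1.2949 6.2051] v=[-0.3828 -1.6172]
Step 4: x=[1.3186 5.6814] v=[0.0948 -2.0948]
Step 5: x=[1.4275 5.0725] v=[0.4355 -2.4355]
Step 6: x=[1.5767 4.4233] v=[0.5968 -2.5968]
Step 7: x=[1.7163 3.7837] v=[0.5585 -2.5585]
Max displacement = 2.2163

Answer: 2.2163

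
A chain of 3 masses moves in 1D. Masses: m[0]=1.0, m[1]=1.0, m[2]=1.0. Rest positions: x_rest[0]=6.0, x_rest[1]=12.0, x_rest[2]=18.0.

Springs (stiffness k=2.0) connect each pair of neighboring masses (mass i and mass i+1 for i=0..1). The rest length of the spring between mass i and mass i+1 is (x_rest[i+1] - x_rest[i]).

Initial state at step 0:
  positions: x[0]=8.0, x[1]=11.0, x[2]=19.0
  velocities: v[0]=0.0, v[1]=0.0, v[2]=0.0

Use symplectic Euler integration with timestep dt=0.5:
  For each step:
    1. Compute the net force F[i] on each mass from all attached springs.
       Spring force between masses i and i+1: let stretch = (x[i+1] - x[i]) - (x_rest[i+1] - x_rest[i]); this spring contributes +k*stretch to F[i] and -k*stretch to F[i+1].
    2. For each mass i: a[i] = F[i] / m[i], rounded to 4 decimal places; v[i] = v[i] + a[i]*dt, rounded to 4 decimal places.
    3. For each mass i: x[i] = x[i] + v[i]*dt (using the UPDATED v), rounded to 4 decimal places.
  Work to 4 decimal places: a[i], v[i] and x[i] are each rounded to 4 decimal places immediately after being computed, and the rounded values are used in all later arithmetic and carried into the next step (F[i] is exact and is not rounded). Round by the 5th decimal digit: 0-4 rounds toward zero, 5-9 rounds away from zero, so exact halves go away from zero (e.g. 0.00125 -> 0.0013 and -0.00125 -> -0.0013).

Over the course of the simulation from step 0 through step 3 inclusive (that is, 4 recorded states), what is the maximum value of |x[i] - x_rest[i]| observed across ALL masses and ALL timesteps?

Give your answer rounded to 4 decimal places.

Answer: 2.7500

Derivation:
Step 0: x=[8.0000 11.0000 19.0000] v=[0.0000 0.0000 0.0000]
Step 1: x=[6.5000 13.5000 18.0000] v=[-3.0000 5.0000 -2.0000]
Step 2: x=[5.5000 14.7500 17.7500] v=[-2.0000 2.5000 -0.5000]
Step 3: x=[6.1250 12.8750 19.0000] v=[1.2500 -3.7500 2.5000]
Max displacement = 2.7500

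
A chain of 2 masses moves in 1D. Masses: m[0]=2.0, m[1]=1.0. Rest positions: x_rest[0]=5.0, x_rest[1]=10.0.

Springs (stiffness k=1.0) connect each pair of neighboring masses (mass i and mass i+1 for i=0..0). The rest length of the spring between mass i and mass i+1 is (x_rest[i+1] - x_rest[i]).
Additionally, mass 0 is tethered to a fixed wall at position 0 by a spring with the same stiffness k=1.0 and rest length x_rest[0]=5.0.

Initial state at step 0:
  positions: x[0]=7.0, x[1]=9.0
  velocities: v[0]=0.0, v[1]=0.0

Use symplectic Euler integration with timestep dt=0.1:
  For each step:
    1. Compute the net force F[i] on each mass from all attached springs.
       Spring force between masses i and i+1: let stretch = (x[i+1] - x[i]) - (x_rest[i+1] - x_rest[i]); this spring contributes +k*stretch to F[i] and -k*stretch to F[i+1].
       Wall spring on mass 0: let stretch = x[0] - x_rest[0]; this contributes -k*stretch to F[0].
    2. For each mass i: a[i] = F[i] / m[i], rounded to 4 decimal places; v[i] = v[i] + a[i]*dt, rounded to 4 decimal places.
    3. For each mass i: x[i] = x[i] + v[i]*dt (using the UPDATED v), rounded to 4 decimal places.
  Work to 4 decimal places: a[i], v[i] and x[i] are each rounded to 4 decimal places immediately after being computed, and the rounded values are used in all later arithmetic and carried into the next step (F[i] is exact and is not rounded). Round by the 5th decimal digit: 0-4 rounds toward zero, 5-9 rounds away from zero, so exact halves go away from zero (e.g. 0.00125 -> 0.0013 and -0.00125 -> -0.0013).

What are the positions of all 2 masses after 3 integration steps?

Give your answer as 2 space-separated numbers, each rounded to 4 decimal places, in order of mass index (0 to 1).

Answer: 6.8520 9.1773

Derivation:
Step 0: x=[7.0000 9.0000] v=[0.0000 0.0000]
Step 1: x=[6.9750 9.0300] v=[-0.2500 0.3000]
Step 2: x=[6.9254 9.0895] v=[-0.4960 0.5945]
Step 3: x=[6.8520 9.1773] v=[-0.7341 0.8781]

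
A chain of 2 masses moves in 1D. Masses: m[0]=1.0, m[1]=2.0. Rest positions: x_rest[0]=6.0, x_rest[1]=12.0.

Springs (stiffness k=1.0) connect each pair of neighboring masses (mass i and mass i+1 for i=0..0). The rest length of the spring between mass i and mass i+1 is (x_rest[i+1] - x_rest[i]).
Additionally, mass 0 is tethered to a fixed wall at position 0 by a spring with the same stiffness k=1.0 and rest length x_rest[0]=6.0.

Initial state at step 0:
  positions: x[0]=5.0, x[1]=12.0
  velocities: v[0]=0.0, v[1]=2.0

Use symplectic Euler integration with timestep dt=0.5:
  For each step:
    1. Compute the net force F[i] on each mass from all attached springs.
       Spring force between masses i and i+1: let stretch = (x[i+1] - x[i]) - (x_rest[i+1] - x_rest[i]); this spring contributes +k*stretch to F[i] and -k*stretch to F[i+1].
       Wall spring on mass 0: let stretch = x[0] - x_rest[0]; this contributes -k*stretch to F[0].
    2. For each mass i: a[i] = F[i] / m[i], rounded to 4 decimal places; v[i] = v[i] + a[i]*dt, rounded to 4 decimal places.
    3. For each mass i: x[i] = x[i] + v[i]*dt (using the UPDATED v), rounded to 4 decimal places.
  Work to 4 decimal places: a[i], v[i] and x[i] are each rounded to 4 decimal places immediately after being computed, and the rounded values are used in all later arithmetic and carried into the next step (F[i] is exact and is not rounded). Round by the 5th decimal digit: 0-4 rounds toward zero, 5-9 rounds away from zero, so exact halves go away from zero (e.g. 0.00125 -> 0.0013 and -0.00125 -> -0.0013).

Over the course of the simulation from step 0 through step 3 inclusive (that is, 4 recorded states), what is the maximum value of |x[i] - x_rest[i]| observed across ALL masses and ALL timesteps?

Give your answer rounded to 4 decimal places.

Answer: 2.1427

Derivation:
Step 0: x=[5.0000 12.0000] v=[0.0000 2.0000]
Step 1: x=[5.5000 12.8750] v=[1.0000 1.7500]
Step 2: x=[6.4688 13.5782] v=[1.9375 1.4063]
Step 3: x=[7.5977 14.1427] v=[2.2578 1.1290]
Max displacement = 2.1427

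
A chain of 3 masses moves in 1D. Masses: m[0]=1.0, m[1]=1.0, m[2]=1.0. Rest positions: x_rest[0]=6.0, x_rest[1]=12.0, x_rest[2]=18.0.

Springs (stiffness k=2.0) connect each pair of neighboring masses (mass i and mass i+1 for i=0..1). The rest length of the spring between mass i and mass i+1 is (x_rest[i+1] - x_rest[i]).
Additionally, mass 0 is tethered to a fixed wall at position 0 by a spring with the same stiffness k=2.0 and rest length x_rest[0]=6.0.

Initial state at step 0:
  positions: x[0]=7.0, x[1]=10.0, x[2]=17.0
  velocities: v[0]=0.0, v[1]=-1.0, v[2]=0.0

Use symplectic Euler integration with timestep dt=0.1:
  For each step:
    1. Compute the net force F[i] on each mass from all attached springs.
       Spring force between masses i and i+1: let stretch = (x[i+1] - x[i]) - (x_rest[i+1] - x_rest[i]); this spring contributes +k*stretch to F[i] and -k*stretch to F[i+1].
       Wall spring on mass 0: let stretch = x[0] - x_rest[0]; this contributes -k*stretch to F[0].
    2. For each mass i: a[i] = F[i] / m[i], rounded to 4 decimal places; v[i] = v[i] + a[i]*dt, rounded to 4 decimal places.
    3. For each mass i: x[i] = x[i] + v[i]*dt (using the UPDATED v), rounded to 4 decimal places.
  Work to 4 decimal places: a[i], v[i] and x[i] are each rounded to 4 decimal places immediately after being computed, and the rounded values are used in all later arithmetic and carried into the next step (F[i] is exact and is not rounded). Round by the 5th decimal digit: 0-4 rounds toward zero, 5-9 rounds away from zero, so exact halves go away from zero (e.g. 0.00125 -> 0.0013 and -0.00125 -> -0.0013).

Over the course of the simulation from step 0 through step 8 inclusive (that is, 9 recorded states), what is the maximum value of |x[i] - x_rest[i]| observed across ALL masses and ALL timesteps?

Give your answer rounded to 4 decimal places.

Answer: 2.0200

Derivation:
Step 0: x=[7.0000 10.0000 17.0000] v=[0.0000 -1.0000 0.0000]
Step 1: x=[6.9200 9.9800 16.9800] v=[-0.8000 -0.2000 -0.2000]
Step 2: x=[6.7628 10.0388 16.9400] v=[-1.5720 0.5880 -0.4000]
Step 3: x=[6.5359 10.1701 16.8820] v=[-2.2694 1.3130 -0.5802]
Step 4: x=[6.2509 10.3630 16.8097] v=[-2.8497 1.9285 -0.7226]
Step 5: x=[5.9232 10.6025 16.7285] v=[-3.2775 2.3954 -0.8119]
Step 6: x=[5.5706 10.8710 16.6448] v=[-3.5263 2.6847 -0.8371]
Step 7: x=[5.2126 11.1489 16.5656] v=[-3.5803 2.7794 -0.7919]
Step 8: x=[4.8690 11.4165 16.4981] v=[-3.4356 2.6755 -0.6752]
Max displacement = 2.0200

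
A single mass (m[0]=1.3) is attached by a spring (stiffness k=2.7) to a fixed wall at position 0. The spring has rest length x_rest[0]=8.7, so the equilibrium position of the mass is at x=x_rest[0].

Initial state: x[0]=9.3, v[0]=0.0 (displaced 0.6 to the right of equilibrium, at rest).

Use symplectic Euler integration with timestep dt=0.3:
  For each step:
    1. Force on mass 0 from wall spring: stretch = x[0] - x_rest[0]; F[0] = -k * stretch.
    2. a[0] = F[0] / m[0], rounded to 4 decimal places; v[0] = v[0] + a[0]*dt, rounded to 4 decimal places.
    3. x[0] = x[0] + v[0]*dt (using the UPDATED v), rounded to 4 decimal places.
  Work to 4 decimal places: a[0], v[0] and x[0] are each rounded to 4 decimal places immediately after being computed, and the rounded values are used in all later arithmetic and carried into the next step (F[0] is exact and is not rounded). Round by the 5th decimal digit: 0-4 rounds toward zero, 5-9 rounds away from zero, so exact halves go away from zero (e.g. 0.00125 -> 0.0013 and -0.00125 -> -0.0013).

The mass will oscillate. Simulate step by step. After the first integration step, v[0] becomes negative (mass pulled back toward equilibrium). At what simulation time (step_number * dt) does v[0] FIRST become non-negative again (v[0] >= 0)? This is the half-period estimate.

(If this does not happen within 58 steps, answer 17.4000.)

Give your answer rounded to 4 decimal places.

Answer: 2.4000

Derivation:
Step 0: x=[9.3000] v=[0.0000]
Step 1: x=[9.1878] v=[-0.3739]
Step 2: x=[8.9845] v=[-0.6778]
Step 3: x=[8.7280] v=[-0.8551]
Step 4: x=[8.4662] v=[-0.8726]
Step 5: x=[8.2481] v=[-0.7269]
Step 6: x=[8.1145] v=[-0.4453]
Step 7: x=[8.0904] v=[-0.0805]
Step 8: x=[8.1802] v=[0.2993]
First v>=0 after going negative at step 8, time=2.4000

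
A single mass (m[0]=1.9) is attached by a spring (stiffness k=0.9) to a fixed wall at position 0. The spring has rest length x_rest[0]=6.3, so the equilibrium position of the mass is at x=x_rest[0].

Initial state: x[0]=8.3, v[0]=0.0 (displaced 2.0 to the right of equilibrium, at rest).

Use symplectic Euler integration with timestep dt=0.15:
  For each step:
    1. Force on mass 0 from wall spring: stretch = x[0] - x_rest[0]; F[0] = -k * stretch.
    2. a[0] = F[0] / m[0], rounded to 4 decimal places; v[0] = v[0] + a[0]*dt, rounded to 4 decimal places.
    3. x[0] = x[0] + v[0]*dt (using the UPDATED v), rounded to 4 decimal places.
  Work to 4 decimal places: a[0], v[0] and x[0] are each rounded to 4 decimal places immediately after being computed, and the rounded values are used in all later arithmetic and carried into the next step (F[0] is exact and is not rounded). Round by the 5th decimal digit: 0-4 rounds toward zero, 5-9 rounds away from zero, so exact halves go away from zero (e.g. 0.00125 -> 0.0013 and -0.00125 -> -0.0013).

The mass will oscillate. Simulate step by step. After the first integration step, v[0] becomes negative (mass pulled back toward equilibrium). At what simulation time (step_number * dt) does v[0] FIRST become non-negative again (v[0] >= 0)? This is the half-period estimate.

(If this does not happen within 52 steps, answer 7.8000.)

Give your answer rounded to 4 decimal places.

Step 0: x=[8.3000] v=[0.0000]
Step 1: x=[8.2787] v=[-0.1421]
Step 2: x=[8.2363] v=[-0.2827]
Step 3: x=[8.1733] v=[-0.4203]
Step 4: x=[8.0903] v=[-0.5534]
Step 5: x=[7.9882] v=[-0.6806]
Step 6: x=[7.8681] v=[-0.8006]
Step 7: x=[7.7313] v=[-0.9120]
Step 8: x=[7.5792] v=[-1.0137]
Step 9: x=[7.4135] v=[-1.1046]
Step 10: x=[7.2359] v=[-1.1837]
Step 11: x=[7.0484] v=[-1.2502]
Step 12: x=[6.8529] v=[-1.3034]
Step 13: x=[6.6515] v=[-1.3427]
Step 14: x=[6.4463] v=[-1.3677]
Step 15: x=[6.2396] v=[-1.3781]
Step 16: x=[6.0335] v=[-1.3738]
Step 17: x=[5.8303] v=[-1.3549]
Step 18: x=[5.6321] v=[-1.3215]
Step 19: x=[5.4410] v=[-1.2740]
Step 20: x=[5.2591] v=[-1.2130]
Step 21: x=[5.0883] v=[-1.1390]
Step 22: x=[4.9304] v=[-1.0529]
Step 23: x=[4.7871] v=[-0.9556]
Step 24: x=[4.6599] v=[-0.8481]
Step 25: x=[4.5502] v=[-0.7316]
Step 26: x=[4.4591] v=[-0.6073]
Step 27: x=[4.3876] v=[-0.4765]
Step 28: x=[4.3365] v=[-0.3406]
Step 29: x=[4.3063] v=[-0.2011]
Step 30: x=[4.2974] v=[-0.0594]
Step 31: x=[4.3098] v=[0.0829]
First v>=0 after going negative at step 31, time=4.6500

Answer: 4.6500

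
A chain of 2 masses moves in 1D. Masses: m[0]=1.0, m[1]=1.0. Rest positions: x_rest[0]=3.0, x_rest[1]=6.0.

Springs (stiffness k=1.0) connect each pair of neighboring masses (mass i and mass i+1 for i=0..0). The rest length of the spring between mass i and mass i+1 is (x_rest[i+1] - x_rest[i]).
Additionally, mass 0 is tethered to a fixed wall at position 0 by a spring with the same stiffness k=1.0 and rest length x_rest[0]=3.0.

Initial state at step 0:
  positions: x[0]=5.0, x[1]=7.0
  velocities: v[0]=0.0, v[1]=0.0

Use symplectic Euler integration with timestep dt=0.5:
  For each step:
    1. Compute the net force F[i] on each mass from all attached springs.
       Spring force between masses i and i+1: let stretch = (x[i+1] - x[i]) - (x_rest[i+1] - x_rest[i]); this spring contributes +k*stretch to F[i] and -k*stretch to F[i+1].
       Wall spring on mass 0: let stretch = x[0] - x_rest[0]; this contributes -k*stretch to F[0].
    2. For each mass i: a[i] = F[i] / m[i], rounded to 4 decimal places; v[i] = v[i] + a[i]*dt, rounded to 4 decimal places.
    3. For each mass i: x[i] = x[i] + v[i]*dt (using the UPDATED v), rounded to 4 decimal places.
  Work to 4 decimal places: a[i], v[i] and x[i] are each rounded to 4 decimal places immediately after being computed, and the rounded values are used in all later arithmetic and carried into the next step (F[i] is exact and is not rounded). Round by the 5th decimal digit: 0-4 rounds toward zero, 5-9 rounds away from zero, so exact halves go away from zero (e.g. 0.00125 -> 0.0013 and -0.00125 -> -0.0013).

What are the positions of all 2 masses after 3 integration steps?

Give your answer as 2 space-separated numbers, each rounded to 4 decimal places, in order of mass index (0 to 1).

Step 0: x=[5.0000 7.0000] v=[0.0000 0.0000]
Step 1: x=[4.2500 7.2500] v=[-1.5000 0.5000]
Step 2: x=[3.1875 7.5000] v=[-2.1250 0.5000]
Step 3: x=[2.4063 7.4219] v=[-1.5625 -0.1563]

Answer: 2.4063 7.4219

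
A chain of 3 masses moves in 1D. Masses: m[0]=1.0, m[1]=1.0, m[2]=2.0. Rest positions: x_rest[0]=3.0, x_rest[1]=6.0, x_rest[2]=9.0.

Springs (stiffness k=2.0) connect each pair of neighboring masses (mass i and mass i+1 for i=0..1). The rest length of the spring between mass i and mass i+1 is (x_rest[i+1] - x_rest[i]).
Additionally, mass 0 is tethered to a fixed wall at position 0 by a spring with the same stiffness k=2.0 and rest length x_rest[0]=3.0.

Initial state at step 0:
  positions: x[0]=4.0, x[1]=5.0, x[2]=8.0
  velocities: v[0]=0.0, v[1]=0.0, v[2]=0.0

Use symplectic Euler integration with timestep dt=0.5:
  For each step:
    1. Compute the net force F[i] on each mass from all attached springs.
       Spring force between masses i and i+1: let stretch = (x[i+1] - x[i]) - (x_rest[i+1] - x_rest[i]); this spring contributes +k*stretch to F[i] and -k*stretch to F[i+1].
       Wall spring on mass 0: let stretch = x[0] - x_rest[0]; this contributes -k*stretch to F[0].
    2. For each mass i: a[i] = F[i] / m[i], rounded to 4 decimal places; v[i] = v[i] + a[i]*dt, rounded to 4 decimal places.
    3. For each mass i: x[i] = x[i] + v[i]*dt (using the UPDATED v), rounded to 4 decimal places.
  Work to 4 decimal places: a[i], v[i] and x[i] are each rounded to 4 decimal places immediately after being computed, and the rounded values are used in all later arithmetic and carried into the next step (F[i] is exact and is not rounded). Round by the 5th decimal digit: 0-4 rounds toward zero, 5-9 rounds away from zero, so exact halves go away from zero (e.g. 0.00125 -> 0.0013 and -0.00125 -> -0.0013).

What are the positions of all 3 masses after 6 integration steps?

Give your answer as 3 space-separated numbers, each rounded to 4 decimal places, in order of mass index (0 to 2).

Step 0: x=[4.0000 5.0000 8.0000] v=[0.0000 0.0000 0.0000]
Step 1: x=[2.5000 6.0000 8.0000] v=[-3.0000 2.0000 0.0000]
Step 2: x=[1.5000 6.2500 8.2500] v=[-2.0000 0.5000 0.5000]
Step 3: x=[2.1250 5.1250 8.7500] v=[1.2500 -2.2500 1.0000]
Step 4: x=[3.1875 4.3125 9.0938] v=[2.1250 -1.6250 0.6875]
Step 5: x=[3.2188 5.3282 8.9922] v=[0.0625 2.0313 -0.2032]
Step 6: x=[2.6954 7.1212 8.7246] v=[-1.0469 3.5859 -0.5352]

Answer: 2.6954 7.1212 8.7246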